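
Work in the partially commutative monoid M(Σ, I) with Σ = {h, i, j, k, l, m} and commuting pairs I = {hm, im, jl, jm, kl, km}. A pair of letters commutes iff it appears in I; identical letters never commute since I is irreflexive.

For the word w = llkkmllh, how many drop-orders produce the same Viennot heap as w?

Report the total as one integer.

21

0(l) covers ∅
1(l) covers 0:l
2(k) covers ∅
3(k) covers 2:k
4(m) covers 1:l
5(l) covers 4:m
6(l) covers 5:l
7(h) covers 3:k, 6:l
floor of heap: 0:l, 2:k
completions by unplaced set U, small U first (add the entries for U minus each lowest piece of U):
  |U|=1: {7}:1
  |U|=2: {3,7}:1  {6,7}:1
  |U|=3: {2,3,7}:1  {3,6,7}:2  {5,6,7}:1
  |U|=4: {2,3,6,7}:3  {3,5,6,7}:3  {4,5,6,7}:1
  |U|=5: {1,4,5,6,7}:1  {2,3,5,6,7}:6  {3,4,5,6,7}:4
  |U|=6: {0,1,4,5,6,7}:1  {1,3,4,5,6,7}:5  {2,3,4,5,6,7}:10
  start at 0(l): 15
  start at 2(k): 6
sum over floor = 21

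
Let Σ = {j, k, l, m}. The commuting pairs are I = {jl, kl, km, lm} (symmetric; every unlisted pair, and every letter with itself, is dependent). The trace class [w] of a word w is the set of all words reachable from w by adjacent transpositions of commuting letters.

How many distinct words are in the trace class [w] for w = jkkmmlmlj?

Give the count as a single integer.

#0=j has no predecessor
#1=k depends on [0:j]
#2=k depends on [1:k]
#3=m depends on [0:j]
#4=m depends on [3:m]
#5=l has no predecessor
#6=m depends on [4:m]
#7=l depends on [5:l]
#8=j depends on [2:k, 6:m]
sources: [0:j, 5:l]
N(rest) = Σ N(rest − s) over sources s of rest; N(one piece) = 1:
  size 1 → [7]=1  [8]=1
  size 2 → [2,8]=1  [5,7]=1  [6,8]=1  [7,8]=2
  size 3 → [1,2,8]=1  [2,6,8]=2  [2,7,8]=3  [4,6,8]=1  [5,7,8]=3  [6,7,8]=3
  size 4 → [1,2,6,8]=3  [1,2,7,8]=4  [2,4,6,8]=3  [2,5,7,8]=6  [2,6,7,8]=8  [3,4,6,8]=1  [4,6,7,8]=4  [5,6,7,8]=6
  size 5 → [1,2,4,6,8]=6  [1,2,5,7,8]=10  [1,2,6,7,8]=15  [2,3,4,6,8]=4  [2,4,6,7,8]=15  [2,5,6,7,8]=20  [3,4,6,7,8]=5  [4,5,6,7,8]=10
  size 6 → [1,2,3,4,6,8]=10  [1,2,4,6,7,8]=36  [1,2,5,6,7,8]=45  [2,3,4,6,7,8]=24  [2,4,5,6,7,8]=45  [3,4,5,6,7,8]=15
  size 7 → [0,1,2,3,4,6,8]=10  [1,2,3,4,6,7,8]=70  [1,2,4,5,6,7,8]=126  [2,3,4,5,6,7,8]=84
  first=0(j) contributes 280
  first=5(l) contributes 80
|[w]| = 360

360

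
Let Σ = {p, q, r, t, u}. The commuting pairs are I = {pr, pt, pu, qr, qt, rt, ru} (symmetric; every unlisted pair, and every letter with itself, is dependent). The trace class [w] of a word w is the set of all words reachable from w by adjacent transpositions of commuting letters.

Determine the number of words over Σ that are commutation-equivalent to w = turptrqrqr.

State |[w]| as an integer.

2100

piece 0:t — minimal
piece 1:u rests on {0:t}
piece 2:r — minimal
piece 3:p — minimal
piece 4:t rests on {1:u}
piece 5:r rests on {2:r}
piece 6:q rests on {1:u, 3:p}
piece 7:r rests on {5:r}
piece 8:q rests on {6:q}
piece 9:r rests on {7:r}
minimal pieces: {0:t, 2:r, 3:p}
ways to finish when only these pieces remain (= sum over removing one remaining piece with nothing left below it):
  1 left: {4}→1  {8}→1  {9}→1
  2 left: {4,8}→2  {4,9}→2  {6,8}→1  {7,9}→1  {8,9}→2
  3 left: {3,6,8}→1  {4,6,8}→3  {4,7,9}→3  {4,8,9}→6  {5,7,9}→1  {6,8,9}→3  {7,8,9}→3
  4 left: {1,4,6,8}→3  {2,5,7,9}→1  {3,4,6,8}→4  {3,6,8,9}→4  {4,5,7,9}→4  {4,6,8,9}→12  {4,7,8,9}→12  {5,7,8,9}→4  {6,7,8,9}→6
  5 left: {0,1,4,6,8}→3  {1,3,4,6,8}→7  {1,4,6,8,9}→15  {2,4,5,7,9}→5  {2,5,7,8,9}→5  {3,4,6,8,9}→20  {3,6,7,8,9}→10  {4,5,7,8,9}→20  {4,6,7,8,9}→30  {5,6,7,8,9}→10
  6 left: {0,1,3,4,6,8}→10  {0,1,4,6,8,9}→18  {1,3,4,6,8,9}→42  {1,4,6,7,8,9}→45  {2,4,5,7,8,9}→30  {2,5,6,7,8,9}→15  {3,4,6,7,8,9}→60  {3,5,6,7,8,9}→20  {4,5,6,7,8,9}→60
  7 left: {0,1,3,4,6,8,9}→70  {0,1,4,6,7,8,9}→63  {1,3,4,6,7,8,9}→147  {1,4,5,6,7,8,9}→105  {2,3,5,6,7,8,9}→35  {2,4,5,6,7,8,9}→105  {3,4,5,6,7,8,9}→140
  8 left: {0,1,3,4,6,7,8,9}→280  {0,1,4,5,6,7,8,9}→168  {1,2,4,5,6,7,8,9}→210  {1,3,4,5,6,7,8,9}→392  {2,3,4,5,6,7,8,9}→280
  placing 0:t first → 882 extensions
  placing 2:r first → 840 extensions
  placing 3:p first → 378 extensions
total linear extensions = 2100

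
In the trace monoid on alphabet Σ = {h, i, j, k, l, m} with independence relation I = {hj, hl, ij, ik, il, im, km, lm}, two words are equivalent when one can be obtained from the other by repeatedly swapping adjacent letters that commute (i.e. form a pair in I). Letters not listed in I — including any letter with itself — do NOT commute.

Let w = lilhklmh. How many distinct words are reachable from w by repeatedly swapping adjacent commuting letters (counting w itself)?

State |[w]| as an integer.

38

0(l) covers ∅
1(i) covers ∅
2(l) covers 0:l
3(h) covers 1:i
4(k) covers 2:l, 3:h
5(l) covers 4:k
6(m) covers 3:h
7(h) covers 4:k, 6:m
floor of heap: 0:l, 1:i
completions by unplaced set U, small U first (add the entries for U minus each lowest piece of U):
  |U|=1: {5}:1  {7}:1
  |U|=2: {5,7}:2  {6,7}:1
  |U|=3: {4,5,7}:2  {5,6,7}:3
  |U|=4: {2,4,5,7}:2  {4,5,6,7}:5
  |U|=5: {0,2,4,5,7}:2  {2,4,5,6,7}:7  {3,4,5,6,7}:5
  |U|=6: {0,2,4,5,6,7}:9  {1,3,4,5,6,7}:5  {2,3,4,5,6,7}:12
  start at 0(l): 17
  start at 1(i): 21
sum over floor = 38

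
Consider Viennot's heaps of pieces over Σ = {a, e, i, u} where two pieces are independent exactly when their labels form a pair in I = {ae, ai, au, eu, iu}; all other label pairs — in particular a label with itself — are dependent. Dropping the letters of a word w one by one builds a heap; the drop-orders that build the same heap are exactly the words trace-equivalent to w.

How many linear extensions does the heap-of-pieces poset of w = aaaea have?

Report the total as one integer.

piece 0:a — minimal
piece 1:a rests on {0:a}
piece 2:a rests on {1:a}
piece 3:e — minimal
piece 4:a rests on {2:a}
minimal pieces: {0:a, 3:e}
ways to finish when only these pieces remain (= sum over removing one remaining piece with nothing left below it):
  1 left: {3}→1  {4}→1
  2 left: {2,4}→1  {3,4}→2
  3 left: {1,2,4}→1  {2,3,4}→3
  placing 0:a first → 4 extensions
  placing 3:e first → 1 extensions
total linear extensions = 5

5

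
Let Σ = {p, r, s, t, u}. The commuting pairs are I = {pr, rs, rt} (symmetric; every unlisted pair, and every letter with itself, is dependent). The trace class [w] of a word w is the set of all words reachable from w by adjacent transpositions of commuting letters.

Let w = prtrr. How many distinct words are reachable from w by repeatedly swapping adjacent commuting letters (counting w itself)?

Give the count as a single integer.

10

drop 0:p onto floor
drop 1:r onto floor
drop 2:t onto {0:p}
drop 3:r onto {1:r}
drop 4:r onto {3:r}
ground layer = {0:p, 1:r}
drop-orders for the pieces not yet dropped (sum over which currently-grounded one goes next):
  1 to go: {2} 1  {4} 1
  2 to go: {0,2} 1  {2,4} 2  {3,4} 1
  3 to go: {0,2,4} 3  {1,3,4} 1  {2,3,4} 3
  if 0:p drops first: 4 orders
  if 1:r drops first: 6 orders
heap linearizations: 10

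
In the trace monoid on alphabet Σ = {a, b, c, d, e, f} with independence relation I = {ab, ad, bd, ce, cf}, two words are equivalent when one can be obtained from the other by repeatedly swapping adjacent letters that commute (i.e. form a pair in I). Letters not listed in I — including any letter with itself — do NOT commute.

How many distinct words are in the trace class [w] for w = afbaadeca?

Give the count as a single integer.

24

#0=a has no predecessor
#1=f depends on [0:a]
#2=b depends on [1:f]
#3=a depends on [1:f]
#4=a depends on [3:a]
#5=d depends on [1:f]
#6=e depends on [2:b, 4:a, 5:d]
#7=c depends on [2:b, 4:a, 5:d]
#8=a depends on [6:e, 7:c]
sources: [0:a]
N(rest) = Σ N(rest − s) over sources s of rest; N(one piece) = 1:
  size 1 → [8]=1
  size 2 → [6,8]=1  [7,8]=1
  size 3 → [6,7,8]=2
  size 4 → [2,6,7,8]=2  [4,6,7,8]=2  [5,6,7,8]=2
  size 5 → [2,4,6,7,8]=4  [2,5,6,7,8]=4  [3,4,6,7,8]=2  [4,5,6,7,8]=4
  size 6 → [2,3,4,6,7,8]=6  [2,4,5,6,7,8]=12  [3,4,5,6,7,8]=6
  size 7 → [2,3,4,5,6,7,8]=24
  first=0(a) contributes 24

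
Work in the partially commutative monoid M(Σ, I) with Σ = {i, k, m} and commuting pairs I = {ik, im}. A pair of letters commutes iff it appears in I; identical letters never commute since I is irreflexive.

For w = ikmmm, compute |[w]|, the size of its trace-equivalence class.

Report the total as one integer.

5

0(i) covers ∅
1(k) covers ∅
2(m) covers 1:k
3(m) covers 2:m
4(m) covers 3:m
floor of heap: 0:i, 1:k
completions by unplaced set U, small U first (add the entries for U minus each lowest piece of U):
  |U|=1: {0}:1  {4}:1
  |U|=2: {0,4}:2  {3,4}:1
  |U|=3: {0,3,4}:3  {2,3,4}:1
  start at 0(i): 1
  start at 1(k): 4
sum over floor = 5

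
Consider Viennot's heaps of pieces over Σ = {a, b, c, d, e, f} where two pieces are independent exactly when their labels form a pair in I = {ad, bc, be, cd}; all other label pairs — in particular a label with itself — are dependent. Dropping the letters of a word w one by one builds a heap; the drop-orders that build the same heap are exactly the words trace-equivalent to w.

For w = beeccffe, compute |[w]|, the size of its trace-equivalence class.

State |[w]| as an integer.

piece 0:b — minimal
piece 1:e — minimal
piece 2:e rests on {1:e}
piece 3:c rests on {2:e}
piece 4:c rests on {3:c}
piece 5:f rests on {0:b, 4:c}
piece 6:f rests on {5:f}
piece 7:e rests on {6:f}
minimal pieces: {0:b, 1:e}
ways to finish when only these pieces remain (= sum over removing one remaining piece with nothing left below it):
  1 left: {7}→1
  2 left: {6,7}→1
  3 left: {5,6,7}→1
  4 left: {0,5,6,7}→1  {4,5,6,7}→1
  5 left: {0,4,5,6,7}→2  {3,4,5,6,7}→1
  6 left: {0,3,4,5,6,7}→3  {2,3,4,5,6,7}→1
  placing 0:b first → 1 extensions
  placing 1:e first → 4 extensions
total linear extensions = 5

5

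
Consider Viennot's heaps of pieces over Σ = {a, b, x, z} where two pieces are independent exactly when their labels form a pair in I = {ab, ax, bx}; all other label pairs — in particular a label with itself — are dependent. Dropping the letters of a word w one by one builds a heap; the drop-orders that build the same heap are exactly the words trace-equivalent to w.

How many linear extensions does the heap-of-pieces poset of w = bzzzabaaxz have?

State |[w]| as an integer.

20

#0=b has no predecessor
#1=z depends on [0:b]
#2=z depends on [1:z]
#3=z depends on [2:z]
#4=a depends on [3:z]
#5=b depends on [3:z]
#6=a depends on [4:a]
#7=a depends on [6:a]
#8=x depends on [3:z]
#9=z depends on [5:b, 7:a, 8:x]
sources: [0:b]
N(rest) = Σ N(rest − s) over sources s of rest; N(one piece) = 1:
  size 1 → [9]=1
  size 2 → [5,9]=1  [7,9]=1  [8,9]=1
  size 3 → [5,7,9]=2  [5,8,9]=2  [6,7,9]=1  [7,8,9]=2
  size 4 → [4,6,7,9]=1  [5,6,7,9]=3  [5,7,8,9]=6  [6,7,8,9]=3
  size 5 → [4,5,6,7,9]=4  [4,6,7,8,9]=4  [5,6,7,8,9]=12
  size 6 → [4,5,6,7,8,9]=20
  size 7 → [3,4,5,6,7,8,9]=20
  size 8 → [2,3,4,5,6,7,8,9]=20
  first=0(b) contributes 20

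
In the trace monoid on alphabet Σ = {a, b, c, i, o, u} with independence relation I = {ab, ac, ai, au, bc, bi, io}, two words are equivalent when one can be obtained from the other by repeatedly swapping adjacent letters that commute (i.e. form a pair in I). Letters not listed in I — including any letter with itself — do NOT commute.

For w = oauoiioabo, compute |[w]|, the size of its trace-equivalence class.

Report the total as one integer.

98

piece 0:o — minimal
piece 1:a rests on {0:o}
piece 2:u rests on {0:o}
piece 3:o rests on {1:a, 2:u}
piece 4:i rests on {2:u}
piece 5:i rests on {4:i}
piece 6:o rests on {3:o}
piece 7:a rests on {6:o}
piece 8:b rests on {6:o}
piece 9:o rests on {7:a, 8:b}
minimal pieces: {0:o}
ways to finish when only these pieces remain (= sum over removing one remaining piece with nothing left below it):
  1 left: {5}→1  {9}→1
  2 left: {4,5}→1  {5,9}→2  {7,9}→1  {8,9}→1
  3 left: {4,5,9}→3  {5,7,9}→3  {5,8,9}→3  {7,8,9}→2
  4 left: {4,5,7,9}→6  {4,5,8,9}→6  {5,7,8,9}→8  {6,7,8,9}→2
  5 left: {3,6,7,8,9}→2  {4,5,7,8,9}→20  {5,6,7,8,9}→10
  6 left: {1,3,6,7,8,9}→2  {3,5,6,7,8,9}→12  {4,5,6,7,8,9}→30
  7 left: {1,3,5,6,7,8,9}→14  {3,4,5,6,7,8,9}→42
  8 left: {1,3,4,5,6,7,8,9}→56  {2,3,4,5,6,7,8,9}→42
  placing 0:o first → 98 extensions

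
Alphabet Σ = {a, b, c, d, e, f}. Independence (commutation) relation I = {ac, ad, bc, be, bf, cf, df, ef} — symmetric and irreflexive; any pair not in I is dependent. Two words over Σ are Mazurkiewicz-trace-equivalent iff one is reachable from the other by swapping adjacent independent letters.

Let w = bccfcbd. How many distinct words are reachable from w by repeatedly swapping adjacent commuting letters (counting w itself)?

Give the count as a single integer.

piece 0:b — minimal
piece 1:c — minimal
piece 2:c rests on {1:c}
piece 3:f — minimal
piece 4:c rests on {2:c}
piece 5:b rests on {0:b}
piece 6:d rests on {4:c, 5:b}
minimal pieces: {0:b, 1:c, 3:f}
ways to finish when only these pieces remain (= sum over removing one remaining piece with nothing left below it):
  1 left: {3}→1  {6}→1
  2 left: {3,6}→2  {4,6}→1  {5,6}→1
  3 left: {0,5,6}→1  {2,4,6}→1  {3,4,6}→3  {3,5,6}→3  {4,5,6}→2
  4 left: {0,3,5,6}→4  {0,4,5,6}→3  {1,2,4,6}→1  {2,3,4,6}→4  {2,4,5,6}→3  {3,4,5,6}→8
  5 left: {0,2,4,5,6}→6  {0,3,4,5,6}→15  {1,2,3,4,6}→5  {1,2,4,5,6}→4  {2,3,4,5,6}→15
  placing 0:b first → 24 extensions
  placing 1:c first → 36 extensions
  placing 3:f first → 10 extensions
total linear extensions = 70

70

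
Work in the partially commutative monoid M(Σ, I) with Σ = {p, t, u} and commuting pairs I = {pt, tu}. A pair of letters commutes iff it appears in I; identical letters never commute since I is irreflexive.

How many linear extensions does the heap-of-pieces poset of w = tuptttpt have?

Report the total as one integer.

56

drop 0:t onto floor
drop 1:u onto floor
drop 2:p onto {1:u}
drop 3:t onto {0:t}
drop 4:t onto {3:t}
drop 5:t onto {4:t}
drop 6:p onto {2:p}
drop 7:t onto {5:t}
ground layer = {0:t, 1:u}
drop-orders for the pieces not yet dropped (sum over which currently-grounded one goes next):
  1 to go: {6} 1  {7} 1
  2 to go: {2,6} 1  {5,7} 1  {6,7} 2
  3 to go: {1,2,6} 1  {2,6,7} 3  {4,5,7} 1  {5,6,7} 3
  4 to go: {1,2,6,7} 4  {2,5,6,7} 6  {3,4,5,7} 1  {4,5,6,7} 4
  5 to go: {0,3,4,5,7} 1  {1,2,5,6,7} 10  {2,4,5,6,7} 10  {3,4,5,6,7} 5
  6 to go: {0,3,4,5,6,7} 6  {1,2,4,5,6,7} 20  {2,3,4,5,6,7} 15
  if 0:t drops first: 35 orders
  if 1:u drops first: 21 orders
heap linearizations: 56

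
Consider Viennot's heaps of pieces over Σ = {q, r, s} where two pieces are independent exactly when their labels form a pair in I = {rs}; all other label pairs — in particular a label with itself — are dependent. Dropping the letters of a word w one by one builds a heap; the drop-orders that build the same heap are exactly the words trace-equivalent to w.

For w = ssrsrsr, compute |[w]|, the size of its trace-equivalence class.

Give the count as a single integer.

35

#0=s has no predecessor
#1=s depends on [0:s]
#2=r has no predecessor
#3=s depends on [1:s]
#4=r depends on [2:r]
#5=s depends on [3:s]
#6=r depends on [4:r]
sources: [0:s, 2:r]
N(rest) = Σ N(rest − s) over sources s of rest; N(one piece) = 1:
  size 1 → [5]=1  [6]=1
  size 2 → [3,5]=1  [4,6]=1  [5,6]=2
  size 3 → [1,3,5]=1  [2,4,6]=1  [3,5,6]=3  [4,5,6]=3
  size 4 → [0,1,3,5]=1  [1,3,5,6]=4  [2,4,5,6]=4  [3,4,5,6]=6
  size 5 → [0,1,3,5,6]=5  [1,3,4,5,6]=10  [2,3,4,5,6]=10
  first=0(s) contributes 20
  first=2(r) contributes 15
|[w]| = 35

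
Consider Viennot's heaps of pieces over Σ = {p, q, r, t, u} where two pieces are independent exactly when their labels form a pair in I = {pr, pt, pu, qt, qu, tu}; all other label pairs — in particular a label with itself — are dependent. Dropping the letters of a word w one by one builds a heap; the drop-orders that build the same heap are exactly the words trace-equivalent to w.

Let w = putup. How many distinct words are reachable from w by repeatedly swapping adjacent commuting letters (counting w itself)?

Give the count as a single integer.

drop 0:p onto floor
drop 1:u onto floor
drop 2:t onto floor
drop 3:u onto {1:u}
drop 4:p onto {0:p}
ground layer = {0:p, 1:u, 2:t}
drop-orders for the pieces not yet dropped (sum over which currently-grounded one goes next):
  1 to go: {2} 1  {3} 1  {4} 1
  2 to go: {0,4} 1  {1,3} 1  {2,3} 2  {2,4} 2  {3,4} 2
  3 to go: {0,2,4} 3  {0,3,4} 3  {1,2,3} 3  {1,3,4} 3  {2,3,4} 6
  if 0:p drops first: 12 orders
  if 1:u drops first: 12 orders
  if 2:t drops first: 6 orders
heap linearizations: 30

30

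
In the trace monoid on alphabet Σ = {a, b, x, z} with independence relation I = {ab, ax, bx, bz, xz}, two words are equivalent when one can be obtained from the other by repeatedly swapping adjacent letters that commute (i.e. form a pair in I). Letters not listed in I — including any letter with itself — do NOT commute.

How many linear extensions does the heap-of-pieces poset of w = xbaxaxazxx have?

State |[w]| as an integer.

1260

piece 0:x — minimal
piece 1:b — minimal
piece 2:a — minimal
piece 3:x rests on {0:x}
piece 4:a rests on {2:a}
piece 5:x rests on {3:x}
piece 6:a rests on {4:a}
piece 7:z rests on {6:a}
piece 8:x rests on {5:x}
piece 9:x rests on {8:x}
minimal pieces: {0:x, 1:b, 2:a}
ways to finish when only these pieces remain (= sum over removing one remaining piece with nothing left below it):
  1 left: {1}→1  {7}→1  {9}→1
  2 left: {1,7}→2  {1,9}→2  {6,7}→1  {7,9}→2  {8,9}→1
  3 left: {1,6,7}→3  {1,7,9}→6  {1,8,9}→3  {4,6,7}→1  {5,8,9}→1  {6,7,9}→3  {7,8,9}→3
  4 left: {1,4,6,7}→4  {1,5,8,9}→4  {1,6,7,9}→12  {1,7,8,9}→12  {2,4,6,7}→1  {3,5,8,9}→1  {4,6,7,9}→4  {5,7,8,9}→4  {6,7,8,9}→6
  5 left: {0,3,5,8,9}→1  {1,2,4,6,7}→5  {1,3,5,8,9}→5  {1,4,6,7,9}→20  {1,5,7,8,9}→20  {1,6,7,8,9}→30  {2,4,6,7,9}→5  {3,5,7,8,9}→5  {4,6,7,8,9}→10  {5,6,7,8,9}→10
  6 left: {0,1,3,5,8,9}→6  {0,3,5,7,8,9}→6  {1,2,4,6,7,9}→30  {1,3,5,7,8,9}→30  {1,4,6,7,8,9}→60  {1,5,6,7,8,9}→60  {2,4,6,7,8,9}→15  {3,5,6,7,8,9}→15  {4,5,6,7,8,9}→20
  7 left: {0,1,3,5,7,8,9}→42  {0,3,5,6,7,8,9}→21  {1,2,4,6,7,8,9}→105  {1,3,5,6,7,8,9}→105  {1,4,5,6,7,8,9}→140  {2,4,5,6,7,8,9}→35  {3,4,5,6,7,8,9}→35
  8 left: {0,1,3,5,6,7,8,9}→168  {0,3,4,5,6,7,8,9}→56  {1,2,4,5,6,7,8,9}→280  {1,3,4,5,6,7,8,9}→280  {2,3,4,5,6,7,8,9}→70
  placing 0:x first → 630 extensions
  placing 1:b first → 126 extensions
  placing 2:a first → 504 extensions
total linear extensions = 1260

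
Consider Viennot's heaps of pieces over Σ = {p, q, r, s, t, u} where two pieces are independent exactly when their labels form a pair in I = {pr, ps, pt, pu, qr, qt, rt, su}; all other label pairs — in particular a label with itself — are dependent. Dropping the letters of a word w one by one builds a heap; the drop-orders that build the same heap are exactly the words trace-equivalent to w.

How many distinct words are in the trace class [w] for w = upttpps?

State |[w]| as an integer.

35

#0=u has no predecessor
#1=p has no predecessor
#2=t depends on [0:u]
#3=t depends on [2:t]
#4=p depends on [1:p]
#5=p depends on [4:p]
#6=s depends on [3:t]
sources: [0:u, 1:p]
N(rest) = Σ N(rest − s) over sources s of rest; N(one piece) = 1:
  size 1 → [5]=1  [6]=1
  size 2 → [3,6]=1  [4,5]=1  [5,6]=2
  size 3 → [1,4,5]=1  [2,3,6]=1  [3,5,6]=3  [4,5,6]=3
  size 4 → [0,2,3,6]=1  [1,4,5,6]=4  [2,3,5,6]=4  [3,4,5,6]=6
  size 5 → [0,2,3,5,6]=5  [1,3,4,5,6]=10  [2,3,4,5,6]=10
  first=0(u) contributes 20
  first=1(p) contributes 15
|[w]| = 35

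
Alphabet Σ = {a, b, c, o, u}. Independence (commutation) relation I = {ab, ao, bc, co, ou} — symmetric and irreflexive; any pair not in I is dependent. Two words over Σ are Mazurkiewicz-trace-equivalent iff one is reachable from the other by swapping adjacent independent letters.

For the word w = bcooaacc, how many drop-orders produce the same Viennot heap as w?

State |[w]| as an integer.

#0=b has no predecessor
#1=c has no predecessor
#2=o depends on [0:b]
#3=o depends on [2:o]
#4=a depends on [1:c]
#5=a depends on [4:a]
#6=c depends on [5:a]
#7=c depends on [6:c]
sources: [0:b, 1:c]
N(rest) = Σ N(rest − s) over sources s of rest; N(one piece) = 1:
  size 1 → [3]=1  [7]=1
  size 2 → [2,3]=1  [3,7]=2  [6,7]=1
  size 3 → [0,2,3]=1  [2,3,7]=3  [3,6,7]=3  [5,6,7]=1
  size 4 → [0,2,3,7]=4  [2,3,6,7]=6  [3,5,6,7]=4  [4,5,6,7]=1
  size 5 → [0,2,3,6,7]=10  [1,4,5,6,7]=1  [2,3,5,6,7]=10  [3,4,5,6,7]=5
  size 6 → [0,2,3,5,6,7]=20  [1,3,4,5,6,7]=6  [2,3,4,5,6,7]=15
  first=0(b) contributes 21
  first=1(c) contributes 35
|[w]| = 56

56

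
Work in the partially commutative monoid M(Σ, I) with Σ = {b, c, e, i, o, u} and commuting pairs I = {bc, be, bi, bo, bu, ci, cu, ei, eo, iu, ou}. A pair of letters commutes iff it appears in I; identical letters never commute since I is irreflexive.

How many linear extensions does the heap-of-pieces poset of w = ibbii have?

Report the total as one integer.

10

piece 0:i — minimal
piece 1:b — minimal
piece 2:b rests on {1:b}
piece 3:i rests on {0:i}
piece 4:i rests on {3:i}
minimal pieces: {0:i, 1:b}
ways to finish when only these pieces remain (= sum over removing one remaining piece with nothing left below it):
  1 left: {2}→1  {4}→1
  2 left: {1,2}→1  {2,4}→2  {3,4}→1
  3 left: {0,3,4}→1  {1,2,4}→3  {2,3,4}→3
  placing 0:i first → 6 extensions
  placing 1:b first → 4 extensions
total linear extensions = 10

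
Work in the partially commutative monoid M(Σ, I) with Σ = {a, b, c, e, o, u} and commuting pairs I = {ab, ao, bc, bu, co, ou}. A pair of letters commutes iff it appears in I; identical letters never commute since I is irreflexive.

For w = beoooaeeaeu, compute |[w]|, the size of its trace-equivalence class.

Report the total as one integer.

4

piece 0:b — minimal
piece 1:e rests on {0:b}
piece 2:o rests on {1:e}
piece 3:o rests on {2:o}
piece 4:o rests on {3:o}
piece 5:a rests on {1:e}
piece 6:e rests on {4:o, 5:a}
piece 7:e rests on {6:e}
piece 8:a rests on {7:e}
piece 9:e rests on {8:a}
piece 10:u rests on {9:e}
minimal pieces: {0:b}
ways to finish when only these pieces remain (= sum over removing one remaining piece with nothing left below it):
  1 left: {10}→1
  2 left: {9,10}→1
  3 left: {8,9,10}→1
  4 left: {7,8,9,10}→1
  5 left: {6,7,8,9,10}→1
  6 left: {4,6,7,8,9,10}→1  {5,6,7,8,9,10}→1
  7 left: {3,4,6,7,8,9,10}→1  {4,5,6,7,8,9,10}→2
  8 left: {2,3,4,6,7,8,9,10}→1  {3,4,5,6,7,8,9,10}→3
  9 left: {2,3,4,5,6,7,8,9,10}→4
  placing 0:b first → 4 extensions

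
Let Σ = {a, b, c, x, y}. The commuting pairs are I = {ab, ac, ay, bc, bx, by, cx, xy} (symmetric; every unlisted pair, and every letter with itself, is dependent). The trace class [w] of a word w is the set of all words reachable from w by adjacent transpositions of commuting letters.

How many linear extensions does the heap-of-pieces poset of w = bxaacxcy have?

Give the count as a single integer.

280

piece 0:b — minimal
piece 1:x — minimal
piece 2:a rests on {1:x}
piece 3:a rests on {2:a}
piece 4:c — minimal
piece 5:x rests on {3:a}
piece 6:c rests on {4:c}
piece 7:y rests on {6:c}
minimal pieces: {0:b, 1:x, 4:c}
ways to finish when only these pieces remain (= sum over removing one remaining piece with nothing left below it):
  1 left: {0}→1  {5}→1  {7}→1
  2 left: {0,5}→2  {0,7}→2  {3,5}→1  {5,7}→2  {6,7}→1
  3 left: {0,3,5}→3  {0,5,7}→6  {0,6,7}→3  {2,3,5}→1  {3,5,7}→3  {4,6,7}→1  {5,6,7}→3
  4 left: {0,2,3,5}→4  {0,3,5,7}→12  {0,4,6,7}→4  {0,5,6,7}→12  {1,2,3,5}→1  {2,3,5,7}→4  {3,5,6,7}→6  {4,5,6,7}→4
  5 left: {0,1,2,3,5}→5  {0,2,3,5,7}→20  {0,3,5,6,7}→30  {0,4,5,6,7}→20  {1,2,3,5,7}→5  {2,3,5,6,7}→10  {3,4,5,6,7}→10
  6 left: {0,1,2,3,5,7}→30  {0,2,3,5,6,7}→60  {0,3,4,5,6,7}→60  {1,2,3,5,6,7}→15  {2,3,4,5,6,7}→20
  placing 0:b first → 35 extensions
  placing 1:x first → 140 extensions
  placing 4:c first → 105 extensions
total linear extensions = 280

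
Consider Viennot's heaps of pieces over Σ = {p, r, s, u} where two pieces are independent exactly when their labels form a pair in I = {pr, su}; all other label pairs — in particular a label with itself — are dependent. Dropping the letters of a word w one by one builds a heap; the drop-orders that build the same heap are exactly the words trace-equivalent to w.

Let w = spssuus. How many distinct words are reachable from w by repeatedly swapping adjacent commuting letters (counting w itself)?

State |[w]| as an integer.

10

piece 0:s — minimal
piece 1:p rests on {0:s}
piece 2:s rests on {1:p}
piece 3:s rests on {2:s}
piece 4:u rests on {1:p}
piece 5:u rests on {4:u}
piece 6:s rests on {3:s}
minimal pieces: {0:s}
ways to finish when only these pieces remain (= sum over removing one remaining piece with nothing left below it):
  1 left: {5}→1  {6}→1
  2 left: {3,6}→1  {4,5}→1  {5,6}→2
  3 left: {2,3,6}→1  {3,5,6}→3  {4,5,6}→3
  4 left: {2,3,5,6}→4  {3,4,5,6}→6
  5 left: {2,3,4,5,6}→10
  placing 0:s first → 10 extensions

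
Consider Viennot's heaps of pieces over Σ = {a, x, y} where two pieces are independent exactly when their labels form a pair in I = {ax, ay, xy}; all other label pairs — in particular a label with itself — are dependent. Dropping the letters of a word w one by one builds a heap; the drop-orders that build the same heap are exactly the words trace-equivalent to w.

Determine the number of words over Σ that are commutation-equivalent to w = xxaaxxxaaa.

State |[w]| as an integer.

252

piece 0:x — minimal
piece 1:x rests on {0:x}
piece 2:a — minimal
piece 3:a rests on {2:a}
piece 4:x rests on {1:x}
piece 5:x rests on {4:x}
piece 6:x rests on {5:x}
piece 7:a rests on {3:a}
piece 8:a rests on {7:a}
piece 9:a rests on {8:a}
minimal pieces: {0:x, 2:a}
ways to finish when only these pieces remain (= sum over removing one remaining piece with nothing left below it):
  1 left: {6}→1  {9}→1
  2 left: {5,6}→1  {6,9}→2  {8,9}→1
  3 left: {4,5,6}→1  {5,6,9}→3  {6,8,9}→3  {7,8,9}→1
  4 left: {1,4,5,6}→1  {3,7,8,9}→1  {4,5,6,9}→4  {5,6,8,9}→6  {6,7,8,9}→4
  5 left: {0,1,4,5,6}→1  {1,4,5,6,9}→5  {2,3,7,8,9}→1  {3,6,7,8,9}→5  {4,5,6,8,9}→10  {5,6,7,8,9}→10
  6 left: {0,1,4,5,6,9}→6  {1,4,5,6,8,9}→15  {2,3,6,7,8,9}→6  {3,5,6,7,8,9}→15  {4,5,6,7,8,9}→20
  7 left: {0,1,4,5,6,8,9}→21  {1,4,5,6,7,8,9}→35  {2,3,5,6,7,8,9}→21  {3,4,5,6,7,8,9}→35
  8 left: {0,1,4,5,6,7,8,9}→56  {1,3,4,5,6,7,8,9}→70  {2,3,4,5,6,7,8,9}→56
  placing 0:x first → 126 extensions
  placing 2:a first → 126 extensions
total linear extensions = 252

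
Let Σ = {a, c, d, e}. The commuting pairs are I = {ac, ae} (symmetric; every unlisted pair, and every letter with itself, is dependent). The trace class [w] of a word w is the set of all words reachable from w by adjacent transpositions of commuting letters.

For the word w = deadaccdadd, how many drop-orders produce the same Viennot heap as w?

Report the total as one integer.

#0=d has no predecessor
#1=e depends on [0:d]
#2=a depends on [0:d]
#3=d depends on [1:e, 2:a]
#4=a depends on [3:d]
#5=c depends on [3:d]
#6=c depends on [5:c]
#7=d depends on [4:a, 6:c]
#8=a depends on [7:d]
#9=d depends on [8:a]
#10=d depends on [9:d]
sources: [0:d]
N(rest) = Σ N(rest − s) over sources s of rest; N(one piece) = 1:
  size 1 → [10]=1
  size 2 → [9,10]=1
  size 3 → [8,9,10]=1
  size 4 → [7,8,9,10]=1
  size 5 → [4,7,8,9,10]=1  [6,7,8,9,10]=1
  size 6 → [4,6,7,8,9,10]=2  [5,6,7,8,9,10]=1
  size 7 → [4,5,6,7,8,9,10]=3
  size 8 → [3,4,5,6,7,8,9,10]=3
  size 9 → [1,3,4,5,6,7,8,9,10]=3  [2,3,4,5,6,7,8,9,10]=3
  first=0(d) contributes 6

6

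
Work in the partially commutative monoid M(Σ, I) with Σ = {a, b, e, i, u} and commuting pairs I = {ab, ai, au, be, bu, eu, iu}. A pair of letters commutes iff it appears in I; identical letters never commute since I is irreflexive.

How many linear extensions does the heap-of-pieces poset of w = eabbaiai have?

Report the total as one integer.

0(e) covers ∅
1(a) covers 0:e
2(b) covers ∅
3(b) covers 2:b
4(a) covers 1:a
5(i) covers 0:e, 3:b
6(a) covers 4:a
7(i) covers 5:i
floor of heap: 0:e, 2:b
completions by unplaced set U, small U first (add the entries for U minus each lowest piece of U):
  |U|=1: {6}:1  {7}:1
  |U|=2: {4,6}:1  {5,7}:1  {6,7}:2
  |U|=3: {1,4,6}:1  {3,5,7}:1  {4,6,7}:3  {5,6,7}:3
  |U|=4: {1,4,6,7}:4  {2,3,5,7}:1  {3,5,6,7}:4  {4,5,6,7}:6
  |U|=5: {1,4,5,6,7}:10  {2,3,5,6,7}:5  {3,4,5,6,7}:10
  |U|=6: {0,1,4,5,6,7}:10  {1,3,4,5,6,7}:20  {2,3,4,5,6,7}:15
  start at 0(e): 35
  start at 2(b): 30
sum over floor = 65

65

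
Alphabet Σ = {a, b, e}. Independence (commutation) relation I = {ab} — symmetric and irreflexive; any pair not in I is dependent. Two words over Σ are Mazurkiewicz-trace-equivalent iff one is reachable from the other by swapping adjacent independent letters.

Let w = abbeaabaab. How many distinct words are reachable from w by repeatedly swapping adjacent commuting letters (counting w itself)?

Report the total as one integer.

piece 0:a — minimal
piece 1:b — minimal
piece 2:b rests on {1:b}
piece 3:e rests on {0:a, 2:b}
piece 4:a rests on {3:e}
piece 5:a rests on {4:a}
piece 6:b rests on {3:e}
piece 7:a rests on {5:a}
piece 8:a rests on {7:a}
piece 9:b rests on {6:b}
minimal pieces: {0:a, 1:b}
ways to finish when only these pieces remain (= sum over removing one remaining piece with nothing left below it):
  1 left: {8}→1  {9}→1
  2 left: {6,9}→1  {7,8}→1  {8,9}→2
  3 left: {5,7,8}→1  {6,8,9}→3  {7,8,9}→3
  4 left: {4,5,7,8}→1  {5,7,8,9}→4  {6,7,8,9}→6
  5 left: {4,5,7,8,9}→5  {5,6,7,8,9}→10
  6 left: {4,5,6,7,8,9}→15
  7 left: {3,4,5,6,7,8,9}→15
  8 left: {0,3,4,5,6,7,8,9}→15  {2,3,4,5,6,7,8,9}→15
  placing 0:a first → 15 extensions
  placing 1:b first → 30 extensions
total linear extensions = 45

45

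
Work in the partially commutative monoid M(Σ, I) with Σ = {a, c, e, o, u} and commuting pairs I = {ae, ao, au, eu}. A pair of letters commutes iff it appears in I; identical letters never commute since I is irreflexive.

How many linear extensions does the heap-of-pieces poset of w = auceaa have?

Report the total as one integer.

6

0(a) covers ∅
1(u) covers ∅
2(c) covers 0:a, 1:u
3(e) covers 2:c
4(a) covers 2:c
5(a) covers 4:a
floor of heap: 0:a, 1:u
completions by unplaced set U, small U first (add the entries for U minus each lowest piece of U):
  |U|=1: {3}:1  {5}:1
  |U|=2: {3,5}:2  {4,5}:1
  |U|=3: {3,4,5}:3
  |U|=4: {2,3,4,5}:3
  start at 0(a): 3
  start at 1(u): 3
sum over floor = 6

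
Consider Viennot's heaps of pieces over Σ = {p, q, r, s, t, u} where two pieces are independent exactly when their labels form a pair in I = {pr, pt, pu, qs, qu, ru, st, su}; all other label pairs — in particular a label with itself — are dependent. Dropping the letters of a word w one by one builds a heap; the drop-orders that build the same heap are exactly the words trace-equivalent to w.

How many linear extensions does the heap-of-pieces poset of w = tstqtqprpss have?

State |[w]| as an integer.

0(t) covers ∅
1(s) covers ∅
2(t) covers 0:t
3(q) covers 2:t
4(t) covers 3:q
5(q) covers 4:t
6(p) covers 1:s, 5:q
7(r) covers 1:s, 5:q
8(p) covers 6:p
9(s) covers 7:r, 8:p
10(s) covers 9:s
floor of heap: 0:t, 1:s
completions by unplaced set U, small U first (add the entries for U minus each lowest piece of U):
  |U|=1: {10}:1
  |U|=2: {9,10}:1
  |U|=3: {7,9,10}:1  {8,9,10}:1
  |U|=4: {6,8,9,10}:1  {7,8,9,10}:2
  |U|=5: {6,7,8,9,10}:3
  |U|=6: {1,6,7,8,9,10}:3  {5,6,7,8,9,10}:3
  |U|=7: {1,5,6,7,8,9,10}:6  {4,5,6,7,8,9,10}:3
  |U|=8: {1,4,5,6,7,8,9,10}:9  {3,4,5,6,7,8,9,10}:3
  |U|=9: {1,3,4,5,6,7,8,9,10}:12  {2,3,4,5,6,7,8,9,10}:3
  start at 0(t): 15
  start at 1(s): 3
sum over floor = 18

18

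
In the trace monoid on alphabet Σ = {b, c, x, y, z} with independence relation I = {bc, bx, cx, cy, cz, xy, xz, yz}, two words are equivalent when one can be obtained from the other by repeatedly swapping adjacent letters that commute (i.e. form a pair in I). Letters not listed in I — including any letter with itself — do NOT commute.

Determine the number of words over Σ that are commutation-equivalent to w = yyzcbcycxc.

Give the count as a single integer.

0(y) covers ∅
1(y) covers 0:y
2(z) covers ∅
3(c) covers ∅
4(b) covers 1:y, 2:z
5(c) covers 3:c
6(y) covers 4:b
7(c) covers 5:c
8(x) covers ∅
9(c) covers 7:c
floor of heap: 0:y, 2:z, 3:c, 8:x
completions by unplaced set U, small U first (add the entries for U minus each lowest piece of U):
  |U|=1: {6}:1  {8}:1  {9}:1
  |U|=2: {4,6}:1  {6,8}:2  {6,9}:2  {7,9}:1  {8,9}:2
  |U|=3: {1,4,6}:1  {2,4,6}:1  {4,6,8}:3  {4,6,9}:3  {5,7,9}:1  {6,7,9}:3  {6,8,9}:6  {7,8,9}:3
  |U|=4: {0,1,4,6}:1  {1,2,4,6}:2  {1,4,6,8}:4  {1,4,6,9}:4  {2,4,6,8}:4  {2,4,6,9}:4  {3,5,7,9}:1  {4,6,7,9}:6  {4,6,8,9}:12  {5,6,7,9}:4  {5,7,8,9}:4  {6,7,8,9}:12
  |U|=5: {0,1,2,4,6}:3  {0,1,4,6,8}:5  {0,1,4,6,9}:5  {1,2,4,6,8}:10  {1,2,4,6,9}:10  {1,4,6,7,9}:10  {1,4,6,8,9}:20  {2,4,6,7,9}:10  {2,4,6,8,9}:20  {3,5,6,7,9}:5  {3,5,7,8,9}:5  {4,5,6,7,9}:10  {4,6,7,8,9}:30  {5,6,7,8,9}:20
  |U|=6: {0,1,2,4,6,8}:18  {0,1,2,4,6,9}:18  {0,1,4,6,7,9}:15  {0,1,4,6,8,9}:30  {1,2,4,6,7,9}:30  {1,2,4,6,8,9}:60  {1,4,5,6,7,9}:20  {1,4,6,7,8,9}:60  {2,4,5,6,7,9}:20  {2,4,6,7,8,9}:60  {3,4,5,6,7,9}:15  {3,5,6,7,8,9}:30  {4,5,6,7,8,9}:60
  |U|=7: {0,1,2,4,6,7,9}:63  {0,1,2,4,6,8,9}:126  {0,1,4,5,6,7,9}:35  {0,1,4,6,7,8,9}:105  {1,2,4,5,6,7,9}:70  {1,2,4,6,7,8,9}:210  {1,3,4,5,6,7,9}:35  {1,4,5,6,7,8,9}:140  {2,3,4,5,6,7,9}:35  {2,4,5,6,7,8,9}:140  {3,4,5,6,7,8,9}:105
  |U|=8: {0,1,2,4,5,6,7,9}:168  {0,1,2,4,6,7,8,9}:504  {0,1,3,4,5,6,7,9}:70  {0,1,4,5,6,7,8,9}:280  {1,2,3,4,5,6,7,9}:140  {1,2,4,5,6,7,8,9}:560  {1,3,4,5,6,7,8,9}:280  {2,3,4,5,6,7,8,9}:280
  start at 0(y): 1260
  start at 2(z): 630
  start at 3(c): 1512
  start at 8(x): 378
sum over floor = 3780

3780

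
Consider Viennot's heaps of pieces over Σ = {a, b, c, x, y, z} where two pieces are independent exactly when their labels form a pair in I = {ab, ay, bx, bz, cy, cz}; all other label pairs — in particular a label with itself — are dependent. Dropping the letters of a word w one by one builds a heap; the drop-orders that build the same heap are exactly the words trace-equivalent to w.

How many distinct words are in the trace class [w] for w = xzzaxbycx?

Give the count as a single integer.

12

#0=x has no predecessor
#1=z depends on [0:x]
#2=z depends on [1:z]
#3=a depends on [2:z]
#4=x depends on [3:a]
#5=b has no predecessor
#6=y depends on [4:x, 5:b]
#7=c depends on [4:x, 5:b]
#8=x depends on [6:y, 7:c]
sources: [0:x, 5:b]
N(rest) = Σ N(rest − s) over sources s of rest; N(one piece) = 1:
  size 1 → [8]=1
  size 2 → [6,8]=1  [7,8]=1
  size 3 → [6,7,8]=2
  size 4 → [4,6,7,8]=2  [5,6,7,8]=2
  size 5 → [3,4,6,7,8]=2  [4,5,6,7,8]=4
  size 6 → [2,3,4,6,7,8]=2  [3,4,5,6,7,8]=6
  size 7 → [1,2,3,4,6,7,8]=2  [2,3,4,5,6,7,8]=8
  first=0(x) contributes 10
  first=5(b) contributes 2
|[w]| = 12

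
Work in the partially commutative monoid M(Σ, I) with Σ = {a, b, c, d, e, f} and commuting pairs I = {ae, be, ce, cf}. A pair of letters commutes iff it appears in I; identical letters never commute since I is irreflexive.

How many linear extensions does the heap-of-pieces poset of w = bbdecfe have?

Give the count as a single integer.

4

#0=b has no predecessor
#1=b depends on [0:b]
#2=d depends on [1:b]
#3=e depends on [2:d]
#4=c depends on [2:d]
#5=f depends on [3:e]
#6=e depends on [5:f]
sources: [0:b]
N(rest) = Σ N(rest − s) over sources s of rest; N(one piece) = 1:
  size 1 → [4]=1  [6]=1
  size 2 → [4,6]=2  [5,6]=1
  size 3 → [3,5,6]=1  [4,5,6]=3
  size 4 → [3,4,5,6]=4
  size 5 → [2,3,4,5,6]=4
  first=0(b) contributes 4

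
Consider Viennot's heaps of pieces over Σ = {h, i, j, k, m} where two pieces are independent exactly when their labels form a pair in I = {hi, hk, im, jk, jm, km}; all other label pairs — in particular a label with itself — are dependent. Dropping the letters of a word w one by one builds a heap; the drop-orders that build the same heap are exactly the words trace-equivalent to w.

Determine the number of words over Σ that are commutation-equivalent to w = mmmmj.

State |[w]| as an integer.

drop 0:m onto floor
drop 1:m onto {0:m}
drop 2:m onto {1:m}
drop 3:m onto {2:m}
drop 4:j onto floor
ground layer = {0:m, 4:j}
drop-orders for the pieces not yet dropped (sum over which currently-grounded one goes next):
  1 to go: {3} 1  {4} 1
  2 to go: {2,3} 1  {3,4} 2
  3 to go: {1,2,3} 1  {2,3,4} 3
  if 0:m drops first: 4 orders
  if 4:j drops first: 1 orders
heap linearizations: 5

5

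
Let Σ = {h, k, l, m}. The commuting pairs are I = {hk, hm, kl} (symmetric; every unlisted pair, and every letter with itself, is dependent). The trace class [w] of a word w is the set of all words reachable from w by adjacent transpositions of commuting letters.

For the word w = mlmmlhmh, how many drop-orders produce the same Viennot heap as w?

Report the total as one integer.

3

drop 0:m onto floor
drop 1:l onto {0:m}
drop 2:m onto {1:l}
drop 3:m onto {2:m}
drop 4:l onto {3:m}
drop 5:h onto {4:l}
drop 6:m onto {4:l}
drop 7:h onto {5:h}
ground layer = {0:m}
drop-orders for the pieces not yet dropped (sum over which currently-grounded one goes next):
  1 to go: {6} 1  {7} 1
  2 to go: {5,7} 1  {6,7} 2
  3 to go: {5,6,7} 3
  4 to go: {4,5,6,7} 3
  5 to go: {3,4,5,6,7} 3
  6 to go: {2,3,4,5,6,7} 3
  if 0:m drops first: 3 orders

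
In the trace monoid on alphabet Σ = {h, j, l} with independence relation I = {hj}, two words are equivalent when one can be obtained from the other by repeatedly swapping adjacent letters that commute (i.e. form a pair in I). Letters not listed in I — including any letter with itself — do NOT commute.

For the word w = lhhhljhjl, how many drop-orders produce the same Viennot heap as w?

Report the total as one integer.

piece 0:l — minimal
piece 1:h rests on {0:l}
piece 2:h rests on {1:h}
piece 3:h rests on {2:h}
piece 4:l rests on {3:h}
piece 5:j rests on {4:l}
piece 6:h rests on {4:l}
piece 7:j rests on {5:j}
piece 8:l rests on {6:h, 7:j}
minimal pieces: {0:l}
ways to finish when only these pieces remain (= sum over removing one remaining piece with nothing left below it):
  1 left: {8}→1
  2 left: {6,8}→1  {7,8}→1
  3 left: {5,7,8}→1  {6,7,8}→2
  4 left: {5,6,7,8}→3
  5 left: {4,5,6,7,8}→3
  6 left: {3,4,5,6,7,8}→3
  7 left: {2,3,4,5,6,7,8}→3
  placing 0:l first → 3 extensions

3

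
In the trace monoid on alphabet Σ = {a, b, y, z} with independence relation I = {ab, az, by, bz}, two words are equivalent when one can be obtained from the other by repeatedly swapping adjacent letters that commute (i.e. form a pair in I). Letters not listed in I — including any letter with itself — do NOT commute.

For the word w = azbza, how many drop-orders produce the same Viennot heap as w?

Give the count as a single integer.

#0=a has no predecessor
#1=z has no predecessor
#2=b has no predecessor
#3=z depends on [1:z]
#4=a depends on [0:a]
sources: [0:a, 1:z, 2:b]
N(rest) = Σ N(rest − s) over sources s of rest; N(one piece) = 1:
  size 1 → [2]=1  [3]=1  [4]=1
  size 2 → [0,4]=1  [1,3]=1  [2,3]=2  [2,4]=2  [3,4]=2
  size 3 → [0,2,4]=3  [0,3,4]=3  [1,2,3]=3  [1,3,4]=3  [2,3,4]=6
  first=0(a) contributes 12
  first=1(z) contributes 12
  first=2(b) contributes 6
|[w]| = 30

30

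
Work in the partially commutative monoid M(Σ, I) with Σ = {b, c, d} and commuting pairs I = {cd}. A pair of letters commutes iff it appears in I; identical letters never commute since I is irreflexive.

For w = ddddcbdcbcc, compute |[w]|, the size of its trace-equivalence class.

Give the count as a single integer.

#0=d has no predecessor
#1=d depends on [0:d]
#2=d depends on [1:d]
#3=d depends on [2:d]
#4=c has no predecessor
#5=b depends on [3:d, 4:c]
#6=d depends on [5:b]
#7=c depends on [5:b]
#8=b depends on [6:d, 7:c]
#9=c depends on [8:b]
#10=c depends on [9:c]
sources: [0:d, 4:c]
N(rest) = Σ N(rest − s) over sources s of rest; N(one piece) = 1:
  size 1 → [10]=1
  size 2 → [9,10]=1
  size 3 → [8,9,10]=1
  size 4 → [6,8,9,10]=1  [7,8,9,10]=1
  size 5 → [6,7,8,9,10]=2
  size 6 → [5,6,7,8,9,10]=2
  size 7 → [3,5,6,7,8,9,10]=2  [4,5,6,7,8,9,10]=2
  size 8 → [2,3,5,6,7,8,9,10]=2  [3,4,5,6,7,8,9,10]=4
  size 9 → [1,2,3,5,6,7,8,9,10]=2  [2,3,4,5,6,7,8,9,10]=6
  first=0(d) contributes 8
  first=4(c) contributes 2
|[w]| = 10

10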